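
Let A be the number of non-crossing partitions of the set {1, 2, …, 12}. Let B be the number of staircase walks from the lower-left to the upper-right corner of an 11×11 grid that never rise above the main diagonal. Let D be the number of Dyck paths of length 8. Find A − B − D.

The non-crossing partitions of [12] form a lattice of size C_12. So A = C_12 = 208012.
Sub-diagonal monotone paths from (0,0) to (11,11) biject with Dyck paths of semilength 11, giving C_11. So B = C_11 = 58786.
Dyck paths of semilength n (length 2n) are counted by C_n; here n = 4. So D = C_4 = 14.
A − B − D = 208012 − 58786 − 14 = 149212.

149212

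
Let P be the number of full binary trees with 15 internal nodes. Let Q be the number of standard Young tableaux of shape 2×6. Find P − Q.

9694713

The number of full binary trees on 15 internal nodes is the Catalan number C_15. So P = C_15 = 9694845.
By the hook-length formula (or a Dyck-path bijection), SYT of shape 2×6 number C_6. So Q = C_6 = 132.
P − Q = 9694845 − 132 = 9694713.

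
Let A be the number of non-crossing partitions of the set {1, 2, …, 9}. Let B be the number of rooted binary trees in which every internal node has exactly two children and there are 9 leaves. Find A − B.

3432

Non-crossing partitions of an n-element set are counted by C_n; here n = 9. So A = C_9 = 4862.
Full binary trees with 9 leaves have 9−1 = 8 internal nodes, so there are C_8 of them. So B = C_8 = 1430.
A − B = 4862 − 1430 = 3432.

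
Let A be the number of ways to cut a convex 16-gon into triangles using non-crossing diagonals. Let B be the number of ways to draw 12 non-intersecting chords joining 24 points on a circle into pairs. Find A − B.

The number of triangulations of a 16-gon is the Catalan number C_14 (index = sides − 2). So A = C_14 = 2674440.
Pairing 24 circle points by 12 non-crossing chords gives C_12 matchings. So B = C_12 = 208012.
A − B = 2674440 − 208012 = 2466428.

2466428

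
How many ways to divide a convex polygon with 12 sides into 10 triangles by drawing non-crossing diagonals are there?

Triangulations of a convex m-gon are counted by C_{m−2}; with m = 12 this is C_10.
C_10 = C(20,10)/11 = 184756/11 = 16796.

16796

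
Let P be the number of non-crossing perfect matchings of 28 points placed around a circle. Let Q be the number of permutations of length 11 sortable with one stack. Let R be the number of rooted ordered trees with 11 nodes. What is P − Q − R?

Non-crossing perfect matchings of 2n points on a circle are counted by C_n; with 28 points, n = 14. So P = C_14 = 2674440.
By Knuth's characterisation, the stack-sortable permutations of length 11 are the 231-avoiders, numbering C_11. So Q = C_11 = 58786.
A rooted plane tree on 11 nodes has 10 edges, and such trees are counted by C_10. So R = C_10 = 16796.
P − Q − R = 2674440 − 58786 − 16796 = 2598858.

2598858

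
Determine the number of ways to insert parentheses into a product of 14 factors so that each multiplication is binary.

Bracketing 14 factors into binary products is counted by C_{14−1} = C_13.
C_13 = C_12 · 2(2·12+1)/(12+2) = 208012 · 50/14 = 742900.

742900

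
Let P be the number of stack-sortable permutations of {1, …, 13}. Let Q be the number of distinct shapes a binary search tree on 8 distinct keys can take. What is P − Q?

Stack-sortable permutations are exactly the 231-avoiding ones, counted by C_n; here n = 13. So P = C_13 = 742900.
Binary trees (left/right distinguished) on n nodes are counted by C_n; here n = 8. So Q = C_8 = 1430.
P − Q = 742900 − 1430 = 741470.

741470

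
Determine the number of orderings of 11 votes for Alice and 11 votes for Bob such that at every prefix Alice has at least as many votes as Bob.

58786

Ballot sequences with n votes each where one side never trails are Dyck words, counted by C_n; here n = 11.
C_11 = C(22,11)/12 = 705432/12 = 58786.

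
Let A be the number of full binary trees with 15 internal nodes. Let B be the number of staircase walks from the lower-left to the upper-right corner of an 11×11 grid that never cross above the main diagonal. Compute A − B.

Full binary trees with n internal nodes are counted by C_n; here n = 15. So A = C_15 = 9694845.
Monotone paths in an n×n grid that stay weakly below the diagonal are counted by C_n; here n = 11. So B = C_11 = 58786.
A − B = 9694845 − 58786 = 9636059.

9636059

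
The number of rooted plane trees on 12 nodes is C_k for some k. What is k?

11

A rooted plane tree on 12 nodes has 11 edges, and such trees are counted by C_11.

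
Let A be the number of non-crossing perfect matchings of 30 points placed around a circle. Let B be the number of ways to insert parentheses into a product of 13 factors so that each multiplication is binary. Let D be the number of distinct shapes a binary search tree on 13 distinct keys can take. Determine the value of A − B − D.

8743933

Pairing 30 circle points by 15 non-crossing chords gives C_15 matchings. So A = C_15 = 9694845.
Bracketing 13 factors into binary products is counted by C_{13−1} = C_12. So B = C_12 = 208012.
Rooted binary trees with 13 nodes (each child slot possibly empty) number C_13. So D = C_13 = 742900.
A − B − D = 9694845 − 208012 − 742900 = 8743933.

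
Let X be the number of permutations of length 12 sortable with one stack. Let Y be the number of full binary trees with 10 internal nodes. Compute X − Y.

By Knuth's characterisation, the stack-sortable permutations of length 12 are the 231-avoiders, numbering C_12. So X = C_12 = 208012.
The number of full binary trees on 10 internal nodes is the Catalan number C_10. So Y = C_10 = 16796.
X − Y = 208012 − 16796 = 191216.

191216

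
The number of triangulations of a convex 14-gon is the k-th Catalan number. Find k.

A convex 14-gon is triangulated into 12 triangles, and the number of such triangulations is the Catalan number C_{14−2} = C_12.

12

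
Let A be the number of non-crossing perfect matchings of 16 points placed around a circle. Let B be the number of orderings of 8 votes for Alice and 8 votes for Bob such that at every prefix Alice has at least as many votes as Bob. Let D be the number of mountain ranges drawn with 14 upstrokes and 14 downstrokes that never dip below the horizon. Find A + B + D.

2677300

Non-crossing perfect matchings of 2n points on a circle are counted by C_n; with 16 points, n = 8. So A = C_8 = 1430.
Reading a vote for the leader as '(' and for the other as ')' turns such a sequence into a balanced string of 8 pairs, so the count is C_8. So B = C_8 = 1430.
Dyck paths of semilength n (length 2n) are counted by C_n; here n = 14. So D = C_14 = 2674440.
A + B + D = 1430 + 1430 + 2674440 = 2677300.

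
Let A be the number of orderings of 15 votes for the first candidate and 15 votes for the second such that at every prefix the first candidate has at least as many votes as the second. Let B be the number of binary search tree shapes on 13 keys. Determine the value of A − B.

8951945

Reading a vote for the leader as '(' and for the other as ')' turns such a sequence into a balanced string of 15 pairs, so the count is C_15. So A = C_15 = 9694845.
Binary trees (left/right distinguished) on n nodes are counted by C_n; here n = 13. So B = C_13 = 742900.
A − B = 9694845 − 742900 = 8951945.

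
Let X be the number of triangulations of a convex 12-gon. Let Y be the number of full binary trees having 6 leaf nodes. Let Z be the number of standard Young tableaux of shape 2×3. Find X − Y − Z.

A convex 12-gon is triangulated into 10 triangles, and the number of such triangulations is the Catalan number C_{12−2} = C_10. So X = C_10 = 16796.
A full binary tree with L leaves has L−1 internal nodes and is counted by C_{L−1}; L = 6 gives C_5. So Y = C_5 = 42.
By the hook-length formula (or a Dyck-path bijection), SYT of shape 2×3 number C_3. So Z = C_3 = 5.
X − Y − Z = 16796 − 42 − 5 = 16749.

16749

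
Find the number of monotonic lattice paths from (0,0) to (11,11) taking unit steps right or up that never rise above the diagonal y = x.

Sub-diagonal monotone paths from (0,0) to (11,11) biject with Dyck paths of semilength 11, giving C_11.
C_11 = C(22,11)/12 = 705432/12 = 58786.

58786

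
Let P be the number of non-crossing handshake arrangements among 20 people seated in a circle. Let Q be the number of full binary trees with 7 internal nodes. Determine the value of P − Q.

Non-crossing handshake pairings of 2n people are counted by C_n; 20 people gives n = 10. So P = C_10 = 16796.
The number of full binary trees on 7 internal nodes is the Catalan number C_7. So Q = C_7 = 429.
P − Q = 16796 − 429 = 16367.

16367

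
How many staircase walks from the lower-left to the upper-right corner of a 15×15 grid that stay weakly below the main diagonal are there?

Monotone paths in an n×n grid that stay weakly below the diagonal are counted by C_n; here n = 15.
C_15 = C(30,15)/16 = 155117520/16 = 9694845.

9694845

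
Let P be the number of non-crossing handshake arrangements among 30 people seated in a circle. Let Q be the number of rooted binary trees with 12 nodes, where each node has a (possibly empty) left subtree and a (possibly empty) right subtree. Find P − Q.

9486833

Non-crossing handshake pairings of 2n people are counted by C_n; 30 people gives n = 15. So P = C_15 = 9694845.
Binary trees (left/right distinguished) on n nodes are counted by C_n; here n = 12. So Q = C_12 = 208012.
P − Q = 9694845 − 208012 = 9486833.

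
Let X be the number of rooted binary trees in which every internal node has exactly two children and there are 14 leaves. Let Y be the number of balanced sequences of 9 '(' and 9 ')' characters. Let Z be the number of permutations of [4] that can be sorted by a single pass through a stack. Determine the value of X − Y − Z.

738024

A full binary tree with L leaves has L−1 internal nodes and is counted by C_{L−1}; L = 14 gives C_13. So X = C_13 = 742900.
A balanced arrangement of 9 bracket pairs is a Dyck word of semilength 9, so the count is C_9. So Y = C_9 = 4862.
By Knuth's characterisation, the stack-sortable permutations of length 4 are the 231-avoiders, numbering C_4. So Z = C_4 = 14.
X − Y − Z = 742900 − 4862 − 14 = 738024.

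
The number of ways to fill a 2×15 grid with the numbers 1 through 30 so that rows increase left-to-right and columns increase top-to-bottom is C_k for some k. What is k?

15

Standard Young tableaux of shape 2×n are counted by C_n; here n = 15.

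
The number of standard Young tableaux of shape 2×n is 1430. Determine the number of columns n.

Standard Young tableaux of shape 2×n are counted by C_n; 1430 = C_8.

8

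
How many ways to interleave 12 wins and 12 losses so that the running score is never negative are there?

208012

Ballot sequences with n votes each where one side never trails are Dyck words, counted by C_n; here n = 12.
C_12 = C_11 · 2(2·11+1)/(11+2) = 58786 · 46/13 = 208012.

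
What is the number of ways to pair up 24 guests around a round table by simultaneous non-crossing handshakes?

With 24 = 2·12 people, non-crossing handshake pairings are non-crossing perfect matchings on a circle, counted by C_12.
C_12 = 208012.

208012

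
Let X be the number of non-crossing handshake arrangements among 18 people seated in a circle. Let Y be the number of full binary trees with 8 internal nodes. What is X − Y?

3432

With 18 = 2·9 people, non-crossing handshake pairings are non-crossing perfect matchings on a circle, counted by C_9. So X = C_9 = 4862.
The number of full binary trees on 8 internal nodes is the Catalan number C_8. So Y = C_8 = 1430.
X − Y = 4862 − 1430 = 3432.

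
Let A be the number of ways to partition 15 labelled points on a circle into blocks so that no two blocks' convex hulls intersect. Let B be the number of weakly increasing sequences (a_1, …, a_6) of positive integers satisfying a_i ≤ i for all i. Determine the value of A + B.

Non-crossing partitions of an n-element set are counted by C_n; here n = 15. So A = C_15 = 9694845.
Weakly increasing sequences with a_i ≤ i biject with Dyck paths of semilength 6, so there are C_6. So B = C_6 = 132.
A + B = 9694845 + 132 = 9694977.

9694977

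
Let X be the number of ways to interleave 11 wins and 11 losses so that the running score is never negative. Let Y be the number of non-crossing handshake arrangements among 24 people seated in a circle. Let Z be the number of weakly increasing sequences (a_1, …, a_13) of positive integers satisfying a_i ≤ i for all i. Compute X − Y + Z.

Reading a vote for the leader as '(' and for the other as ')' turns such a sequence into a balanced string of 11 pairs, so the count is C_11. So X = C_11 = 58786.
Non-crossing handshake pairings of 2n people are counted by C_n; 24 people gives n = 12. So Y = C_12 = 208012.
Such sub-staircase sequences of length n are counted by C_n; here n = 13. So Z = C_13 = 742900.
X − Y + Z = 58786 − 208012 + 742900 = 593674.

593674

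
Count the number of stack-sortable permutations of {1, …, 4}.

By Knuth's characterisation, the stack-sortable permutations of length 4 are the 231-avoiders, numbering C_4.
C_4 = C_3 · 2(2·3+1)/(3+2) = 5 · 14/5 = 14.

14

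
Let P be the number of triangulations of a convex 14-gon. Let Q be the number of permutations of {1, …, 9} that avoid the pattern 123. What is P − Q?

203150

Triangulations of a convex m-gon are counted by C_{m−2}; with m = 14 this is C_12. So P = C_12 = 208012.
For any fixed pattern of length 3, the pattern-avoiding permutations of [9] number C_9. So Q = C_9 = 4862.
P − Q = 208012 − 4862 = 203150.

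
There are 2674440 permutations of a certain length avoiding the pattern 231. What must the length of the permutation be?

Permutations of [n] avoiding a fixed length-3 pattern are counted by C_n. Since C_14 = 2674440, the index is 14.

14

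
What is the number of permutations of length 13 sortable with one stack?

742900

Stack-sortable permutations are exactly the 231-avoiding ones, counted by C_n; here n = 13.
C_13 = C_12 · 2(2·12+1)/(12+2) = 208012 · 50/14 = 742900.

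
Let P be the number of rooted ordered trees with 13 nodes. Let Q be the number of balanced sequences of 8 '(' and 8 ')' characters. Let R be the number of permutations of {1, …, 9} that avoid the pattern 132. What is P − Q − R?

A rooted plane tree on 13 nodes has 12 edges, and such trees are counted by C_12. So P = C_12 = 208012.
Balanced strings of n pairs of brackets are counted by C_n; here n = 8. So Q = C_8 = 1430.
Permutations of [n] avoiding any single length-3 pattern are counted by C_n; here n = 9. So R = C_9 = 4862.
P − Q − R = 208012 − 1430 − 4862 = 201720.

201720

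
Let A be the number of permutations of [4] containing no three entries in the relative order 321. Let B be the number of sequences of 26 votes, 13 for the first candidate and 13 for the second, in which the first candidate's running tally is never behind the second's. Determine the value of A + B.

Permutations of [n] avoiding any single length-3 pattern are counted by C_n; here n = 4. So A = C_4 = 14.
Reading a vote for the leader as '(' and for the other as ')' turns such a sequence into a balanced string of 13 pairs, so the count is C_13. So B = C_13 = 742900.
A + B = 14 + 742900 = 742914.

742914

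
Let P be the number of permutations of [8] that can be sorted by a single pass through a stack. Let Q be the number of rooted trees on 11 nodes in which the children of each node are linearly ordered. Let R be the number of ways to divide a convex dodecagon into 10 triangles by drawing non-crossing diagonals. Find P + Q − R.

By Knuth's characterisation, the stack-sortable permutations of length 8 are the 231-avoiders, numbering C_8. So P = C_8 = 1430.
Rooted ordered (plane) trees on m nodes have m−1 edges and are counted by C_{m−1}; m = 11 gives C_10. So Q = C_10 = 16796.
Triangulations of a convex m-gon are counted by C_{m−2}; with m = 12 this is C_10. So R = C_10 = 16796.
P + Q − R = 1430 + 16796 − 16796 = 1430.

1430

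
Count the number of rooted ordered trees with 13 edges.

742900

Rooted ordered trees with n edges are counted by C_n; here n = 13.
C_13 = 742900.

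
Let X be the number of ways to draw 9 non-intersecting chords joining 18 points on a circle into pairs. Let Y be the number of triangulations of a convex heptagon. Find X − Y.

4820

Pairing 18 circle points by 9 non-crossing chords gives C_9 matchings. So X = C_9 = 4862.
Triangulations of a convex m-gon are counted by C_{m−2}; with m = 7 this is C_5. So Y = C_5 = 42.
X − Y = 4862 − 42 = 4820.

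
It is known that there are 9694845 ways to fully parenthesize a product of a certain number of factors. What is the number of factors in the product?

Parenthesizations of m factors are counted by C_{m−1}, and C_15 = 9694845.
So the index is 15, and the number of factors is 15 + 1 = 16.

16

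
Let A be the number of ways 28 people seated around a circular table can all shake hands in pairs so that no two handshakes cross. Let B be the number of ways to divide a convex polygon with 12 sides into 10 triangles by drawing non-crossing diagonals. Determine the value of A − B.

2657644

With 28 = 2·14 people, non-crossing handshake pairings are non-crossing perfect matchings on a circle, counted by C_14. So A = C_14 = 2674440.
The number of triangulations of a 12-gon is the Catalan number C_10 (index = sides − 2). So B = C_10 = 16796.
A − B = 2674440 − 16796 = 2657644.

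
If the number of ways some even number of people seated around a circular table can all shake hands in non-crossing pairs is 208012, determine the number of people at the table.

Non-crossing handshake pairings of 2n people are counted by C_n; 208012 = C_12.
So n = 12, and there are 2n = 24 people.

24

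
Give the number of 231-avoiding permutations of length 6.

132

For any fixed pattern of length 3, the pattern-avoiding permutations of [6] number C_6.
C_6 = C(12,6)/7 = 924/7 = 132.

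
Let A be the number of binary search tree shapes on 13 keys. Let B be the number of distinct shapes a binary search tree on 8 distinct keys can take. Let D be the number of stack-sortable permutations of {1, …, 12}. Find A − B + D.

949482

Binary trees (left/right distinguished) on n nodes are counted by C_n; here n = 13. So A = C_13 = 742900.
There are C_n binary search tree shapes on n keys; with n = 8 that is C_8. So B = C_8 = 1430.
Stack-sortable permutations are exactly the 231-avoiding ones, counted by C_n; here n = 12. So D = C_12 = 208012.
A − B + D = 742900 − 1430 + 208012 = 949482.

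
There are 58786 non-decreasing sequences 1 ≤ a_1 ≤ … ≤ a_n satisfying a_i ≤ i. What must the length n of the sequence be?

11

Such sub-staircase sequences of length n are counted by C_n. The Catalan number equal to 58786 is C_11.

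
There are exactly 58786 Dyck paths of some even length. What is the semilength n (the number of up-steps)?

11

Dyck paths of semilength n are counted by C_n. The Catalan number equal to 58786 is C_11.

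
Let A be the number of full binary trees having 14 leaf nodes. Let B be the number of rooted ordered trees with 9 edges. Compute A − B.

Full binary trees with 14 leaves have 14−1 = 13 internal nodes, so there are C_13 of them. So A = C_13 = 742900.
A rooted plane tree with 9 edges has 10 nodes, and the count is C_9. So B = C_9 = 4862.
A − B = 742900 − 4862 = 738038.

738038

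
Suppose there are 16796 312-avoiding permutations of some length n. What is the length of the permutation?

10

Permutations of [n] avoiding a fixed length-3 pattern are counted by C_n. The Catalan number equal to 16796 is C_10.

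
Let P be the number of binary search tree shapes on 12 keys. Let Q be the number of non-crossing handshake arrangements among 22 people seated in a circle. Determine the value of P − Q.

149226

Binary trees (left/right distinguished) on n nodes are counted by C_n; here n = 12. So P = C_12 = 208012.
With 22 = 2·11 people, non-crossing handshake pairings are non-crossing perfect matchings on a circle, counted by C_11. So Q = C_11 = 58786.
P − Q = 208012 − 58786 = 149226.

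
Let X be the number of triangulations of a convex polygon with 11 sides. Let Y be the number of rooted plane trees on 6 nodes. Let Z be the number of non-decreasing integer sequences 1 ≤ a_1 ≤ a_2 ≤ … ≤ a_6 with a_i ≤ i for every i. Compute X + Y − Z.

4772

A convex 11-gon is triangulated into 9 triangles, and the number of such triangulations is the Catalan number C_{11−2} = C_9. So X = C_9 = 4862.
Rooted ordered (plane) trees on m nodes have m−1 edges and are counted by C_{m−1}; m = 6 gives C_5. So Y = C_5 = 42.
Such sub-staircase sequences of length n are counted by C_n; here n = 6. So Z = C_6 = 132.
X + Y − Z = 4862 + 42 − 132 = 4772.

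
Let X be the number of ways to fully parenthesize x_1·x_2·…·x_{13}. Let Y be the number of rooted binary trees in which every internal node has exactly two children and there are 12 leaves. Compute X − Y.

Parenthesizations of m factors correspond to full binary trees with m leaves, counted by C_{m−1}; m = 13 gives C_12. So X = C_12 = 208012.
Full binary trees with 12 leaves have 12−1 = 11 internal nodes, so there are C_11 of them. So Y = C_11 = 58786.
X − Y = 208012 − 58786 = 149226.

149226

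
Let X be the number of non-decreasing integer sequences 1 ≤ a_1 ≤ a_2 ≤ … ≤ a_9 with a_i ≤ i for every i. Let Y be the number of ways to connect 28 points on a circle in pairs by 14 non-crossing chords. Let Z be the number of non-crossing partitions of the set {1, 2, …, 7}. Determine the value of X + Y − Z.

Such sub-staircase sequences of length n are counted by C_n; here n = 9. So X = C_9 = 4862.
Non-crossing perfect matchings of 2n points on a circle are counted by C_n; with 28 points, n = 14. So Y = C_14 = 2674440.
The non-crossing partitions of [7] form a lattice of size C_7. So Z = C_7 = 429.
X + Y − Z = 4862 + 2674440 − 429 = 2678873.

2678873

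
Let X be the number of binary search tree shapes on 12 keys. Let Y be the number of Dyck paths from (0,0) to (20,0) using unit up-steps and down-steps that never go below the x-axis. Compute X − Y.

Rooted binary trees with 12 nodes (each child slot possibly empty) number C_12. So X = C_12 = 208012.
Dyck paths of semilength n (length 2n) are counted by C_n; here n = 10. So Y = C_10 = 16796.
X − Y = 208012 − 16796 = 191216.

191216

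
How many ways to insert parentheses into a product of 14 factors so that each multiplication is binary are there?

Parenthesizations of m factors correspond to full binary trees with m leaves, counted by C_{m−1}; m = 14 gives C_13.
C_13 = C(26,13)/14 = 10400600/14 = 742900.

742900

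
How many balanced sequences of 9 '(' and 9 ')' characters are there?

A balanced arrangement of 9 bracket pairs is a Dyck word of semilength 9, so the count is C_9.
C_9 = 4862.

4862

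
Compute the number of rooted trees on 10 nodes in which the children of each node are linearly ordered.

Rooted ordered (plane) trees on m nodes have m−1 edges and are counted by C_{m−1}; m = 10 gives C_9.
C_9 = C(18,9)/10 = 48620/10 = 4862.

4862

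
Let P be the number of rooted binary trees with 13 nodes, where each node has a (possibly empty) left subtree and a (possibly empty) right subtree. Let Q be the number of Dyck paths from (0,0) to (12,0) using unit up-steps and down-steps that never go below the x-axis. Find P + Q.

743032

There are C_n binary search tree shapes on n keys; with n = 13 that is C_13. So P = C_13 = 742900.
Paths of 6 up- and 6 down-steps that never dip below the axis are Dyck paths; their count is C_6. So Q = C_6 = 132.
P + Q = 742900 + 132 = 743032.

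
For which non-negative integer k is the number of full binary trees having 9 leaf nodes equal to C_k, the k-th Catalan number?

8

A full binary tree with L leaves has L−1 internal nodes and is counted by C_{L−1}; L = 9 gives C_8.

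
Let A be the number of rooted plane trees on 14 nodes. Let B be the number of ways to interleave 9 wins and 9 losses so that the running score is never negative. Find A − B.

738038

Rooted ordered (plane) trees on m nodes have m−1 edges and are counted by C_{m−1}; m = 14 gives C_13. So A = C_13 = 742900.
Ballot sequences with n votes each where one side never trails are Dyck words, counted by C_n; here n = 9. So B = C_9 = 4862.
A − B = 742900 − 4862 = 738038.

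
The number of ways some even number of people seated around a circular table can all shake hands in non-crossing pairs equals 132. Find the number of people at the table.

12

Non-crossing handshake pairings of 2n people are counted by C_n. Since C_6 = 132, the index is 6.
So n = 6, and there are 2n = 12 people.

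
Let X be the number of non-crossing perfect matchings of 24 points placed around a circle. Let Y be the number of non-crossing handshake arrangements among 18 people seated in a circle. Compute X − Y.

203150

Non-crossing perfect matchings of 2n points on a circle are counted by C_n; with 24 points, n = 12. So X = C_12 = 208012.
With 18 = 2·9 people, non-crossing handshake pairings are non-crossing perfect matchings on a circle, counted by C_9. So Y = C_9 = 4862.
X − Y = 208012 − 4862 = 203150.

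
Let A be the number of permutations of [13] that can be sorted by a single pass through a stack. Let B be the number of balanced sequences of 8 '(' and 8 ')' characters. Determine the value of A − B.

Stack-sortable permutations are exactly the 231-avoiding ones, counted by C_n; here n = 13. So A = C_13 = 742900.
With 8 pairs the number of balanced bracket strings is the Catalan number C_8. So B = C_8 = 1430.
A − B = 742900 − 1430 = 741470.

741470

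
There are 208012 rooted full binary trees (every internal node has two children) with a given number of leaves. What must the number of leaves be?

Full binary trees with L leaves are counted by C_{L−1}. Since C_12 = 208012, the index is 12.
So the index is 12, and the number of leaves is 12 + 1 = 13.

13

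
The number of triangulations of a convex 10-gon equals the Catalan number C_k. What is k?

8

A convex 10-gon is triangulated into 8 triangles, and the number of such triangulations is the Catalan number C_{10−2} = C_8.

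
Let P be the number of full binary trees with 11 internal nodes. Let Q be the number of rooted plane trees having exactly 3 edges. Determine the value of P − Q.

Full binary trees with n internal nodes are counted by C_n; here n = 11. So P = C_11 = 58786.
Rooted ordered trees with n edges are counted by C_n; here n = 3. So Q = C_3 = 5.
P − Q = 58786 − 5 = 58781.

58781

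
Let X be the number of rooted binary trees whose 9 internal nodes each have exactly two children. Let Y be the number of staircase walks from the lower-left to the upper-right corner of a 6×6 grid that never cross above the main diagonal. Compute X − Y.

4730

Full binary trees with n internal nodes are counted by C_n; here n = 9. So X = C_9 = 4862.
Sub-diagonal monotone paths from (0,0) to (6,6) biject with Dyck paths of semilength 6, giving C_6. So Y = C_6 = 132.
X − Y = 4862 − 132 = 4730.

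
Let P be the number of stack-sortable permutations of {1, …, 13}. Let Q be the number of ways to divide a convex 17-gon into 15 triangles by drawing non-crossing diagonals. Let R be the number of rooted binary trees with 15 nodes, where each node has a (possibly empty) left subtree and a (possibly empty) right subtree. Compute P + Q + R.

20132590

Stack-sortable permutations are exactly the 231-avoiding ones, counted by C_n; here n = 13. So P = C_13 = 742900.
The number of triangulations of a 17-gon is the Catalan number C_15 (index = sides − 2). So Q = C_15 = 9694845.
There are C_n binary search tree shapes on n keys; with n = 15 that is C_15. So R = C_15 = 9694845.
P + Q + R = 742900 + 9694845 + 9694845 = 20132590.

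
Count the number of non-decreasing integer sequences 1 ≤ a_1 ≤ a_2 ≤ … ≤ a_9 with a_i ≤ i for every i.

Such sub-staircase sequences of length n are counted by C_n; here n = 9.
C_9 = C_8 · 2(2·8+1)/(8+2) = 1430 · 34/10 = 4862.

4862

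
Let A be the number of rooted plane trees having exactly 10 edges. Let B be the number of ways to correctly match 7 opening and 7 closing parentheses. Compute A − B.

16367

A rooted plane tree with 10 edges has 11 nodes, and the count is C_10. So A = C_10 = 16796.
With 7 pairs the number of balanced bracket strings is the Catalan number C_7. So B = C_7 = 429.
A − B = 16796 − 429 = 16367.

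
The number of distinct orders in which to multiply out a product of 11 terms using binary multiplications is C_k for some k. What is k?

10

Ways to associate a product of 11 factors correspond to binary trees on 11 leaves, so the count is C_10.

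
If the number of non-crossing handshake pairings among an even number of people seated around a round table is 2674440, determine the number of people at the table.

Non-crossing handshake pairings of 2n people are counted by C_n. The Catalan number equal to 2674440 is C_14.
So n = 14, and there are 2n = 28 people.

28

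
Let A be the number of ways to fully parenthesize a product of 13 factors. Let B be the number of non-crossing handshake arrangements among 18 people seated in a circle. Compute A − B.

Parenthesizations of m factors correspond to full binary trees with m leaves, counted by C_{m−1}; m = 13 gives C_12. So A = C_12 = 208012.
With 18 = 2·9 people, non-crossing handshake pairings are non-crossing perfect matchings on a circle, counted by C_9. So B = C_9 = 4862.
A − B = 208012 − 4862 = 203150.

203150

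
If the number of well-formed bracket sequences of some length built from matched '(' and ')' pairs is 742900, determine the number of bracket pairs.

Balanced strings of n bracket-pairs are counted by C_n. The Catalan number equal to 742900 is C_13.

13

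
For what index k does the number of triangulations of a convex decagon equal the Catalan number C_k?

8

The number of triangulations of a 10-gon is the Catalan number C_8 (index = sides − 2).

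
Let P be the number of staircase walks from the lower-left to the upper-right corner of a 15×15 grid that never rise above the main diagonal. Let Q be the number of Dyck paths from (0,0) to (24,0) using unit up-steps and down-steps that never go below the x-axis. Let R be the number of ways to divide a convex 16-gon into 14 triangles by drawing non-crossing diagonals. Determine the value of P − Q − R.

6812393

Monotone paths in an n×n grid that stay weakly below the diagonal are counted by C_n; here n = 15. So P = C_15 = 9694845.
A Dyck path with 12 up-steps and 12 down-steps has semilength 12, so there are C_12 of them. So Q = C_12 = 208012.
The number of triangulations of a 16-gon is the Catalan number C_14 (index = sides − 2). So R = C_14 = 2674440.
P − Q − R = 9694845 − 208012 − 2674440 = 6812393.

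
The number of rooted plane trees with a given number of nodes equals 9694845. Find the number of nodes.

16

Rooted ordered trees on m nodes are counted by C_{m−1}, and C_15 = 9694845.
So the index is 15, and the number of nodes is 15 + 1 = 16.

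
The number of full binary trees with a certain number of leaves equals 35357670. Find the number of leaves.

Full binary trees with L leaves are counted by C_{L−1}; 35357670 = C_16.
So the index is 16, and the number of leaves is 16 + 1 = 17.

17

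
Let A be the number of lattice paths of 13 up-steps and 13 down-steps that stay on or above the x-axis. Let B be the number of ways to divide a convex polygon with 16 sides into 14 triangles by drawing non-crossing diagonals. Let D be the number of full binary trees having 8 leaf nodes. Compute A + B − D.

Dyck paths of semilength n (length 2n) are counted by C_n; here n = 13. So A = C_13 = 742900.
The number of triangulations of a 16-gon is the Catalan number C_14 (index = sides − 2). So B = C_14 = 2674440.
Full binary trees with 8 leaves have 8−1 = 7 internal nodes, so there are C_7 of them. So D = C_7 = 429.
A + B − D = 742900 + 2674440 − 429 = 3416911.

3416911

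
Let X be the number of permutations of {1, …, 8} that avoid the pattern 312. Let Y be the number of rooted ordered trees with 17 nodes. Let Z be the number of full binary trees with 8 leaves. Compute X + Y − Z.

For any fixed pattern of length 3, the pattern-avoiding permutations of [8] number C_8. So X = C_8 = 1430.
A rooted plane tree on 17 nodes has 16 edges, and such trees are counted by C_16. So Y = C_16 = 35357670.
Full binary trees with 8 leaves have 8−1 = 7 internal nodes, so there are C_7 of them. So Z = C_7 = 429.
X + Y − Z = 1430 + 35357670 − 429 = 35358671.

35358671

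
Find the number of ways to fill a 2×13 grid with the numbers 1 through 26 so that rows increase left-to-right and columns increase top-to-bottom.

742900

Standard Young tableaux of shape 2×n are counted by C_n; here n = 13.
C_13 = C(26,13)/14 = 10400600/14 = 742900.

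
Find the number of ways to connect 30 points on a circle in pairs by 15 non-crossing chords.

Pairing 30 circle points by 15 non-crossing chords gives C_15 matchings.
C_15 = C_14 · 2(2·14+1)/(14+2) = 2674440 · 58/16 = 9694845.

9694845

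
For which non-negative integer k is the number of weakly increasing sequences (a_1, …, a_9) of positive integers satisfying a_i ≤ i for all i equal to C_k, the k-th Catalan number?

Weakly increasing sequences with a_i ≤ i biject with Dyck paths of semilength 9, so there are C_9.

9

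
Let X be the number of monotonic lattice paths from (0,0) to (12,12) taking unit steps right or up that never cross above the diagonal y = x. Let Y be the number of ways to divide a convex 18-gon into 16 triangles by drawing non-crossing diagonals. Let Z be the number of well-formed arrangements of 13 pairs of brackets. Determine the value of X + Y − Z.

Monotone paths in an n×n grid that stay weakly below the diagonal are counted by C_n; here n = 12. So X = C_12 = 208012.
Triangulations of a convex m-gon are counted by C_{m−2}; with m = 18 this is C_16. So Y = C_16 = 35357670.
With 13 pairs the number of balanced bracket strings is the Catalan number C_13. So Z = C_13 = 742900.
X + Y − Z = 208012 + 35357670 − 742900 = 34822782.

34822782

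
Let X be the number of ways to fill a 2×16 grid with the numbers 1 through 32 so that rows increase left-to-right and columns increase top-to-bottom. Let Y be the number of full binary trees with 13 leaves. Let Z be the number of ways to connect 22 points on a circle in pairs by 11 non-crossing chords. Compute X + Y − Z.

35506896

By the hook-length formula (or a Dyck-path bijection), SYT of shape 2×16 number C_16. So X = C_16 = 35357670.
Full binary trees with 13 leaves have 13−1 = 12 internal nodes, so there are C_12 of them. So Y = C_12 = 208012.
Pairing 22 circle points by 11 non-crossing chords gives C_11 matchings. So Z = C_11 = 58786.
X + Y − Z = 35357670 + 208012 − 58786 = 35506896.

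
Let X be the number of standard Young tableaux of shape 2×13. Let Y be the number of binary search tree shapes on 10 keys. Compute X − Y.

726104

Standard Young tableaux of shape 2×n are counted by C_n; here n = 13. So X = C_13 = 742900.
Rooted binary trees with 10 nodes (each child slot possibly empty) number C_10. So Y = C_10 = 16796.
X − Y = 742900 − 16796 = 726104.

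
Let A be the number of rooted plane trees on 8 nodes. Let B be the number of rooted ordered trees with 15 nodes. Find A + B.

2674869

A rooted plane tree on 8 nodes has 7 edges, and such trees are counted by C_7. So A = C_7 = 429.
A rooted plane tree on 15 nodes has 14 edges, and such trees are counted by C_14. So B = C_14 = 2674440.
A + B = 429 + 2674440 = 2674869.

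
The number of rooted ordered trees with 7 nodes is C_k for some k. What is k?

Rooted ordered (plane) trees on m nodes have m−1 edges and are counted by C_{m−1}; m = 7 gives C_6.

6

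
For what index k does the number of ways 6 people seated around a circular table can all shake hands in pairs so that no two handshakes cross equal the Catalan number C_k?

With 6 = 2·3 people, non-crossing handshake pairings are non-crossing perfect matchings on a circle, counted by C_3.

3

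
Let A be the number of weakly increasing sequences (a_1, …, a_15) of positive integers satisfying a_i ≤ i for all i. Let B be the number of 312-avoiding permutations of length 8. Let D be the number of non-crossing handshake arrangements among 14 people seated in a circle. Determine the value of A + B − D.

9695846

Such sub-staircase sequences of length n are counted by C_n; here n = 15. So A = C_15 = 9694845.
Permutations of [n] avoiding any single length-3 pattern are counted by C_n; here n = 8. So B = C_8 = 1430.
Non-crossing handshake pairings of 2n people are counted by C_n; 14 people gives n = 7. So D = C_7 = 429.
A + B − D = 9694845 + 1430 − 429 = 9695846.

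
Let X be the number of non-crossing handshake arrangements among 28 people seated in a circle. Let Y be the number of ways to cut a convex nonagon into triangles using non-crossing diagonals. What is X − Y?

Non-crossing handshake pairings of 2n people are counted by C_n; 28 people gives n = 14. So X = C_14 = 2674440.
The number of triangulations of a 9-gon is the Catalan number C_7 (index = sides − 2). So Y = C_7 = 429.
X − Y = 2674440 − 429 = 2674011.

2674011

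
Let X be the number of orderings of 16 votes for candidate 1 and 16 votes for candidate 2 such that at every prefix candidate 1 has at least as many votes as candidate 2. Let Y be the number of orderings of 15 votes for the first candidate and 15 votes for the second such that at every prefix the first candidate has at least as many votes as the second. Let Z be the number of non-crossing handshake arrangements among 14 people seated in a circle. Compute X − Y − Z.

Reading a vote for the leader as '(' and for the other as ')' turns such a sequence into a balanced string of 16 pairs, so the count is C_16. So X = C_16 = 35357670.
Reading a vote for the leader as '(' and for the other as ')' turns such a sequence into a balanced string of 15 pairs, so the count is C_15. So Y = C_15 = 9694845.
Non-crossing handshake pairings of 2n people are counted by C_n; 14 people gives n = 7. So Z = C_7 = 429.
X − Y − Z = 35357670 − 9694845 − 429 = 25662396.

25662396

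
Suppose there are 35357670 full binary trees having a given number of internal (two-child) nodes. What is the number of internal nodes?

Full binary trees with n internal nodes are counted by C_n. Since C_16 = 35357670, the index is 16.

16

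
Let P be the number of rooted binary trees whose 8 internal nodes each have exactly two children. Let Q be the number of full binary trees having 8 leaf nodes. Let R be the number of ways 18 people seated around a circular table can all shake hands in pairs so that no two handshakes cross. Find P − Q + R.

The number of full binary trees on 8 internal nodes is the Catalan number C_8. So P = C_8 = 1430.
A full binary tree with L leaves has L−1 internal nodes and is counted by C_{L−1}; L = 8 gives C_7. So Q = C_7 = 429.
With 18 = 2·9 people, non-crossing handshake pairings are non-crossing perfect matchings on a circle, counted by C_9. So R = C_9 = 4862.
P − Q + R = 1430 − 429 + 4862 = 5863.

5863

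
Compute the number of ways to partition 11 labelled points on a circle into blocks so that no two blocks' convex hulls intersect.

The non-crossing partitions of [11] form a lattice of size C_11.
C_11 = C_10 · 2(2·10+1)/(10+2) = 16796 · 42/12 = 58786.

58786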